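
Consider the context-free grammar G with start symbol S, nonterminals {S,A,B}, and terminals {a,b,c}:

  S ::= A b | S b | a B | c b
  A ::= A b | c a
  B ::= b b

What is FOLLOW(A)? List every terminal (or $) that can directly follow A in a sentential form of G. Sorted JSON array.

Compute FIRST by fixpoint:
pass 1:
  A via A→c a: +{c}
  B via B→b b: +{b}
  S via S→A b: +{c}
  S via S→a B: +{a}
  S: {a,c}  A: {c}  B: {b}
pass 2: — fixpoint
  S: {a,c}  A: {c}  B: {b}

FOLLOW sets:
FOLLOW(S) := {$}
pass 1:
  A→A b: FOLLOW(A) ⊇ FIRST(b) = {b}; new: +{b}
  S→S b: FOLLOW(S) ⊇ FIRST(b) = {b}; new: +{b}
  S→a B: FOLLOW(B) ⊇ FOLLOW(S) ⊇ {$,b}; new: +{$,b}
  FOLLOW[S]={$,b}  FOLLOW[A]={b}  FOLLOW[B]={$,b}
pass 2: done
  FOLLOW[S]={$,b}  FOLLOW[A]={b}  FOLLOW[B]={$,b}

FOLLOW(A) = ["b"]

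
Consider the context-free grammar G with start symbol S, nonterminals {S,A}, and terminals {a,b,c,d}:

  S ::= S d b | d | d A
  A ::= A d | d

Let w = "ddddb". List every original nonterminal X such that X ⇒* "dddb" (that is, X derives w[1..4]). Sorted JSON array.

Convert to CNF:
  S -> S X2 | T0 A | d
  A -> A T0 | d
  T0 -> d
  T1 -> b
  X2 -> T0 T1

CYK table (by increasing span), restricted to cells inside w[1..4]:
  T[1,1] 'd' = {A,S,T0}  orig:{A,S}
  T[2,2] 'd' = {A,S,T0}  orig:{A,S}
  T[3,3] 'd' = {A,S,T0}  orig:{A,S}
  T[4,4] 'b' = {T1}  orig:{}
  T[1,2] 'dd' = {A,S}
  T[2,3] 'dd' = {A,S}
  T[3,4] 'db' = {X2}  orig:{}
  T[1,3] 'ddd' = {A,S}
  T[2,4] 'ddb' = {S}
  T[1,4] 'dddb' = {S}

Original NTs in T[1,4] deriving "dddb": ["S"]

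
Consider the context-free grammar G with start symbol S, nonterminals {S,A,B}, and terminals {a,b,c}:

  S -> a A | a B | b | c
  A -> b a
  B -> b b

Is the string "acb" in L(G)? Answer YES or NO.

CNF form of G:
  S -> T1 A | T1 B | b | c
  A -> T0 T1
  B -> T0 T0
  T0 -> b
  T1 -> a

CYK table (by increasing span):
  T[0,0] 'a' = {T1}  orig:{}
  T[1,1] 'c' = {S}
  T[2,2] 'b' = {S,T0}  orig:{S}
  T[0,1] 'ac' = ∅
  T[1,2] 'cb' = ∅
  T[0,2] 'acb' = ∅

S ∉ T[0,2] ⇒ NO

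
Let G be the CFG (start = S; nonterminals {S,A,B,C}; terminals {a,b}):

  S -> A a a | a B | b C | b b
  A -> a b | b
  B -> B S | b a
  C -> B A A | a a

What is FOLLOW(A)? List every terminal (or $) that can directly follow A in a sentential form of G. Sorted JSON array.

FIRST iteration:
round 1:
  A via A→a b: +{a}
  A via A→b: +{b}
  B via B→b a: +{b}
  C via C→B A A: +{b}
  C via C→a a: +{a}
  S via S→A a a: +{a,b}
  FIRST[S]={a,b}  FIRST[A]={a,b}  FIRST[B]={b}  FIRST[C]={a,b}
round 2: done
  FIRST[S]={a,b}  FIRST[A]={a,b}  FIRST[B]={b}  FIRST[C]={a,b}

FOLLOW iteration:
initialize: $ ∈ FOLLOW(S)
pass 1:
  B→B S: FOLLOW(B) ⊇ FIRST(S) = {a,b}; new: +{a,b}
  B→B S: FOLLOW(S) ⊇ FOLLOW(B) ⊇ {a,b}; new: +{a,b}
  C→B A A: FOLLOW(A) ⊇ FIRST(A) = {a,b}; new: +{a,b}
  S→a B: FOLLOW(B) ⊇ FOLLOW(S) ⊇ {$,a,b}; new: +{$}
  S→b C: FOLLOW(C) ⊇ FOLLOW(S) ⊇ {$,a,b}; new: +{$,a,b}
  FOLLOW[S]={$,a,b}  FOLLOW[A]={a,b}  FOLLOW[B]={$,a,b}  FOLLOW[C]={$,a,b}
pass 2:
  C→B A A: FOLLOW(A) ⊇ FOLLOW(C) ⊇ {$,a,b}; new: +{$}
  FOLLOW[S]={$,a,b}  FOLLOW[A]={$,a,b}  FOLLOW[B]={$,a,b}  FOLLOW[C]={$,a,b}
pass 3: (no change)
  FOLLOW[S]={$,a,b}  FOLLOW[A]={$,a,b}  FOLLOW[B]={$,a,b}  FOLLOW[C]={$,a,b}

FOLLOW(A) = ["$", "a", "b"]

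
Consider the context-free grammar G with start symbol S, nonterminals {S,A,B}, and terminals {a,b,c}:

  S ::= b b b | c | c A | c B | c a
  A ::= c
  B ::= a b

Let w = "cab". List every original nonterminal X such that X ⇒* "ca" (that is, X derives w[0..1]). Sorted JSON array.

CNF form of G:
  S -> T1 X3 | T2 A | T2 B | T2 T0 | c
  A -> c
  B -> T0 T1
  T0 -> a
  T1 -> b
  T2 -> c
  X3 -> T1 T1

CYK fill, restricted to cells inside w[0..1]:
  cell(0,0) c: {A,S,T2}  orig:{A,S}
  cell(1,1) a: {T0}  orig:{}
  cell(0,1) ca: {S}

Original NTs in T[0,1] deriving "ca": ["S"]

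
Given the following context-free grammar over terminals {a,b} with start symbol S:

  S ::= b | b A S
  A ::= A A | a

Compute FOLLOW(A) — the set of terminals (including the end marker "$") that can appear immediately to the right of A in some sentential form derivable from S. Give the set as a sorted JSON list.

Compute FIRST by fixpoint:
iter 1:
  A via A→a: +{a}
  S via S→b: +{b}
  S: {b}  A: {a}
iter 2: (stable)
  S: {b}  A: {a}

FOLLOW iteration:
seed FOLLOW(S) with $
iter 1:
  A→A A: FOLLOW(A) ⊇ FIRST(A) = {a}; new: +{a}
  S→b A S: FOLLOW(A) ⊇ FIRST(S) = {b}; new: +{b}
  S: {$}  A: {a,b}
iter 2: done
  S: {$}  A: {a,b}

FOLLOW(A) = ["a", "b"]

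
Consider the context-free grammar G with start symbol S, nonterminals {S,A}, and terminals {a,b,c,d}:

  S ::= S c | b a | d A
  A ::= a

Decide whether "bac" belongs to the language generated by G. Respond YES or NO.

CNF form of G:
  S -> S T0 | T1 T2 | T3 A
  A -> a
  T0 -> c
  T1 -> b
  T2 -> a
  T3 -> d

CYK fill:
  T[0,0] 'b' = {T1}  orig:{}
  T[1,1] 'a' = {A,T2}  orig:{A}
  T[2,2] 'c' = {T0}  orig:{}
  T[0,1] 'ba' = {S}
  T[1,2] 'ac' = ∅
  T[0,2] 'bac' = {S}

S ∈ T[0,2] ⇒ YES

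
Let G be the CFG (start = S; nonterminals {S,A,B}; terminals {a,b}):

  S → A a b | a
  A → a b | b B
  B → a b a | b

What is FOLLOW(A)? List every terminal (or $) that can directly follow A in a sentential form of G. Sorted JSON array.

FIRST iteration:
iter 1:
  A via A→a b: +{a}
  A via A→b B: +{b}
  B via B→a b a: +{a}
  B via B→b: +{b}
  S via S→A a b: +{a,b}
  S: {a,b}  A: {a,b}  B: {a,b}
iter 2: (stable)
  S: {a,b}  A: {a,b}  B: {a,b}

FOLLOW iteration:
initialize: $ ∈ FOLLOW(S)
pass 1:
  S→A a b: FOLLOW(A) ⊇ FIRST(a) = {a}; new: +{a}
  FOLLOW[S]={$}  FOLLOW[A]={a}  FOLLOW[B]={}
pass 2:
  A→b B: FOLLOW(B) ⊇ FOLLOW(A) ⊇ {a}; new: +{a}
  FOLLOW[S]={$}  FOLLOW[A]={a}  FOLLOW[B]={a}
pass 3: — fixpoint
  FOLLOW[S]={$}  FOLLOW[A]={a}  FOLLOW[B]={a}

FOLLOW(A) = ["a"]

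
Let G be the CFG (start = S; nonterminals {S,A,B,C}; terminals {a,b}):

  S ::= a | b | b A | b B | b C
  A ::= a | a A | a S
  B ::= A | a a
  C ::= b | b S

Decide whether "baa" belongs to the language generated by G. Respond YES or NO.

Convert to CNF:
  S -> T1 A | T1 B | T1 C | a | b
  A -> T0 A | T0 S | a
  B -> T0 A | T0 S | T0 T0 | a
  C -> T1 S | b
  T0 -> a
  T1 -> b

CYK table (by increasing span):
  cell(0,0) b: {C,S,T1}  orig:{C,S}
  cell(1,1) a: {A,B,S,T0}  orig:{A,B,S}
  cell(2,2) a: {A,B,S,T0}  orig:{A,B,S}
  cell(0,1) ba: {C,S}
  cell(1,2) aa: {A,B}
  cell(0,2) baa: {S}

S ∈ T[0,2] ⇒ YES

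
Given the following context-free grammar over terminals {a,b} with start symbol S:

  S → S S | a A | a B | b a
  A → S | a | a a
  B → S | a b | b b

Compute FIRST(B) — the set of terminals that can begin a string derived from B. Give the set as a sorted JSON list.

FIRST sets, iterate to fixpoint:
pass 1:
  A via A→a: +{a}
  B via B→a b: +{a}
  B via B→b b: +{b}
  S via S→a A: +{a}
  S via S→b a: +{b}
  FIRST(S)={a,b}  FIRST(A)={a}  FIRST(B)={a,b}
pass 2:
  A via A→S: +{b}
  FIRST(S)={a,b}  FIRST(A)={a,b}  FIRST(B)={a,b}
pass 3: (stable)
  FIRST(S)={a,b}  FIRST(A)={a,b}  FIRST(B)={a,b}

FIRST(B) = ["a", "b"]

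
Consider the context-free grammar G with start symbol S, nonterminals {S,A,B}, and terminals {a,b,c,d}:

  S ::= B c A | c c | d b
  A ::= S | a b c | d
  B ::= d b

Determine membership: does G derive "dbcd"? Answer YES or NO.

CNF form of G:
  S -> B X6 | T0 T0 | T3 T2
  A -> B X4 | T0 T0 | T1 X5 | T3 T2 | d
  B -> T3 T2
  T0 -> c
  T1 -> a
  T2 -> b
  T3 -> d
  X4 -> T0 A
  X5 -> T2 T0
  X6 -> T0 A

Fill CYK table bottom-up:
  T[0,0] 'd' = {A,T3}  orig:{A}
  T[1,1] 'b' = {T2}  orig:{}
  T[2,2] 'c' = {T0}  orig:{}
  T[3,3] 'd' = {A,T3}  orig:{A}
  T[0,1] 'db' = {A,B,S}
  T[1,2] 'bc' = {X5}  orig:{}
  T[2,3] 'cd' = {X4,X6}  orig:{}
  T[0,2] 'dbc' = ∅
  T[1,3] 'bcd' = ∅
  T[0,3] 'dbcd' = {A,S}

S ∈ T[0,3] ⇒ YES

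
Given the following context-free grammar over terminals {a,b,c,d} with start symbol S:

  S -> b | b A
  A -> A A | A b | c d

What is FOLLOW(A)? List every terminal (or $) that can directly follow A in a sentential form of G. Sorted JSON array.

FIRST iteration:
round 1:
  A via A→c d: +{c}
  S via S→b: +{b}
  FIRST[S]={b}  FIRST[A]={c}
round 2: (stable)
  FIRST[S]={b}  FIRST[A]={c}

FOLLOW sets:
seed FOLLOW(S) with $
pass 1:
  A→A A: FOLLOW(A) ⊇ FIRST(A) = {c}; new: +{c}
  A→A b: FOLLOW(A) ⊇ FIRST(b) = {b}; new: +{b}
  S→b A: FOLLOW(A) ⊇ FOLLOW(S) ⊇ {$}; new: +{$}
  FOLLOW[S]={$}  FOLLOW[A]={$,b,c}
pass 2: — fixpoint
  FOLLOW[S]={$}  FOLLOW[A]={$,b,c}

FOLLOW(A) = ["$", "b", "c"]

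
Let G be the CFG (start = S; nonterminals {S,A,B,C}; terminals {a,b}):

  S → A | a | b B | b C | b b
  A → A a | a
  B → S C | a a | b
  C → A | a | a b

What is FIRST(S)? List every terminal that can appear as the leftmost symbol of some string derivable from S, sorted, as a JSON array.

FIRST iteration:
round 1:
  A via A→a: +{a}
  B via B→a a: +{a}
  B via B→b: +{b}
  C via C→A: +{a}
  S via S→A: +{a}
  S via S→b B: +{b}
  FIRST(S)={a,b}  FIRST(A)={a}  FIRST(B)={a,b}  FIRST(C)={a}
round 2: (stable)
  FIRST(S)={a,b}  FIRST(A)={a}  FIRST(B)={a,b}  FIRST(C)={a}

FIRST(S) = ["a", "b"]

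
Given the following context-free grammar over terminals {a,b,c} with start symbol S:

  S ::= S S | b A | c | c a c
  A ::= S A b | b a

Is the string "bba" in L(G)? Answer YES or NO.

CNF form of G:
  S -> S S | T0 A | T2 X4 | c
  A -> S X3 | T0 T1
  T0 -> b
  T1 -> a
  T2 -> c
  X3 -> A T0
  X4 -> T1 T2

CYK fill:
  cell(0,0) b: {T0}  orig:{}
  cell(1,1) b: {T0}  orig:{}
  cell(2,2) a: {T1}  orig:{}
  cell(0,1) bb: ∅
  cell(1,2) ba: {A}
  cell(0,2) bba: {S}

S ∈ T[0,2] ⇒ YES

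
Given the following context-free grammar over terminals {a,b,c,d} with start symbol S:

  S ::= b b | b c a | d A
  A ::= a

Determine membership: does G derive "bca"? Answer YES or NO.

Convert to CNF:
  S -> T0 T0 | T0 X4 | T3 A
  A -> a
  T0 -> b
  T1 -> c
  T2 -> a
  T3 -> d
  X4 -> T1 T2

Fill CYK table bottom-up:
  T[0,0] 'b' = {T0}  orig:{}
  T[1,1] 'c' = {T1}  orig:{}
  T[2,2] 'a' = {A,T2}  orig:{A}
  T[0,1] 'bc' = ∅
  T[1,2] 'ca' = {X4}  orig:{}
  T[0,2] 'bca' = {S}

S ∈ T[0,2] ⇒ YES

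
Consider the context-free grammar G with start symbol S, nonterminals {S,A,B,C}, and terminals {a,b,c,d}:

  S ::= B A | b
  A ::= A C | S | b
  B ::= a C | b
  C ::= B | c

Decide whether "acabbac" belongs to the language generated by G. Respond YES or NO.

Convert to CNF:
  S -> B A | b
  A -> A C | B A | b
  B -> T0 C | b
  C -> T0 C | b | c
  T0 -> a

CYK fill:
  T[0,0] 'a' = {T0}  orig:{}
  T[1,1] 'c' = {C}
  T[2,2] 'a' = {T0}  orig:{}
  T[3,3] 'b' = {A,B,C,S}
  T[4,4] 'b' = {A,B,C,S}
  T[5,5] 'a' = {T0}  orig:{}
  T[6,6] 'c' = {C}
  T[0,1] 'ac' = {B,C}
  T[1,2] 'ca' = ∅
  T[2,3] 'ab' = {B,C}
  T[3,4] 'bb' = {A,S}
  T[4,5] 'ba' = ∅
  T[5,6] 'ac' = {B,C}
  T[0,2] 'aca' = ∅
  T[1,3] 'cab' = ∅
  T[2,4] 'abb' = {A,S}
  T[3,5] 'bba' = ∅
  T[4,6] 'bac' = {A}
  T[0,3] 'acab' = ∅
  T[1,4] 'cabb' = ∅
  T[2,5] 'abba' = ∅
  T[3,6] 'bbac' = {A,S}
  T[0,4] 'acabb' = {A,S}
  T[1,5] 'cabba' = ∅
  T[2,6] 'abbac' = {A,S}
  T[0,5] 'acabba' = ∅
  T[1,6] 'cabbac' = ∅
  T[0,6] 'acabbac' = {A,S}

S ∈ T[0,6] ⇒ YES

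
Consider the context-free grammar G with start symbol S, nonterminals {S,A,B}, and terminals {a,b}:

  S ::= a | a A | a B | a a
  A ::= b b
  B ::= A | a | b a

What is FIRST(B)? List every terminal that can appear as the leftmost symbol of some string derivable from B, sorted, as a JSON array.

Compute FIRST by fixpoint:
[1]
  A via A→b b: +{b}
  B via B→A: +{b}
  B via B→a: +{a}
  S via S→a: +{a}
  FIRST(S)={a}  FIRST(A)={b}  FIRST(B)={a,b}
[2] done
  FIRST(S)={a}  FIRST(A)={b}  FIRST(B)={a,b}

FIRST(B) = ["a", "b"]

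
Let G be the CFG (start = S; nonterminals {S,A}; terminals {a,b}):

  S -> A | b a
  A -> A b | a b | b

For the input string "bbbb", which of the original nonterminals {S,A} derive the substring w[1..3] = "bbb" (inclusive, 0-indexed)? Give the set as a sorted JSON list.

CNF form of G:
  S -> A T0 | T0 T1 | T1 T0 | b
  A -> A T0 | T1 T0 | b
  T0 -> b
  T1 -> a

CYK fill (cells [i..j] with 1 ≤ i ≤ j ≤ 3 only):
  cell(1,1) b: {A,S,T0}  orig:{A,S}
  cell(2,2) b: {A,S,T0}  orig:{A,S}
  cell(3,3) b: {A,S,T0}  orig:{A,S}
  cell(1,2) bb: {A,S}
  cell(2,3) bb: {A,S}
  cell(1,3) bbb: {A,S}

Original NTs in T[1,3] deriving "bbb": ["A", "S"]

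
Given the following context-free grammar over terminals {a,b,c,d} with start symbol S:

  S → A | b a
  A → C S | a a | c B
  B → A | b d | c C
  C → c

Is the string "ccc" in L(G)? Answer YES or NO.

CNF form of G:
  S -> C S | T0 T0 | T1 B | T2 T0
  A -> C S | T0 T0 | T1 B
  B -> C S | T0 T0 | T1 B | T1 C | T2 T3
  C -> c
  T0 -> a
  T1 -> c
  T2 -> b
  T3 -> d

Fill CYK table bottom-up:
  T[0,0] 'c' = {C,T1}  orig:{C}
  T[1,1] 'c' = {C,T1}  orig:{C}
  T[2,2] 'c' = {C,T1}  orig:{C}
  T[0,1] 'cc' = {B}
  T[1,2] 'cc' = {B}
  T[0,2] 'ccc' = {A,B,S}

S ∈ T[0,2] ⇒ YES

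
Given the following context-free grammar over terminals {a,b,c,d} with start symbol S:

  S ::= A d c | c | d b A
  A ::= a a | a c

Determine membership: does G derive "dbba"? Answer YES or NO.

CNF form of G:
  S -> A X4 | T2 X5 | c
  A -> T0 T0 | T0 T1
  T0 -> a
  T1 -> c
  T2 -> d
  T3 -> b
  X4 -> T2 T1
  X5 -> T3 A

Fill CYK table bottom-up:
  [0..0]={T2}  "d"  orig:{}
  [1..1]={T3}  "b"  orig:{}
  [2..2]={T3}  "b"  orig:{}
  [3..3]={T0}  "a"  orig:{}
  [0..1]=∅  "db"
  [1..2]=∅  "bb"
  [2..3]=∅  "ba"
  [0..2]=∅  "dbb"
  [1..3]=∅  "bba"
  [0..3]=∅  "dbba"

S ∉ T[0,3] ⇒ NO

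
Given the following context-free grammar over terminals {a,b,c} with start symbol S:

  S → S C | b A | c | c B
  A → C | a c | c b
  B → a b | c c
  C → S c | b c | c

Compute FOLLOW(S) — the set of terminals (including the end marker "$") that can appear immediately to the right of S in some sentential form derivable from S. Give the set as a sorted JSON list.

FIRST iteration:
[1]
  A via A→a c: +{a}
  A via A→c b: +{c}
  B via B→a b: +{a}
  B via B→c c: +{c}
  C via C→b c: +{b}
  C via C→c: +{c}
  S via S→b A: +{b}
  S via S→c: +{c}
  S: {b,c}  A: {a,c}  B: {a,c}  C: {b,c}
[2]
  A via A→C: +{b}
  S: {b,c}  A: {a,b,c}  B: {a,c}  C: {b,c}
[3] — fixpoint
  S: {b,c}  A: {a,b,c}  B: {a,c}  C: {b,c}

Compute FOLLOW by fixpoint:
seed FOLLOW(S) with $
pass 1:
  C→S c: FOLLOW(S) ⊇ FIRST(c) = {c}; new: +{c}
  S→S C: FOLLOW(S) ⊇ FIRST(C) = {b,c}; new: +{b}
  S→S C: FOLLOW(C) ⊇ FOLLOW(S) ⊇ {$,b,c}; new: +{$,b,c}
  S→b A: FOLLOW(A) ⊇ FOLLOW(S) ⊇ {$,b,c}; new: +{$,b,c}
  S→c B: FOLLOW(B) ⊇ FOLLOW(S) ⊇ {$,b,c}; new: +{$,b,c}
  FOLLOW(S)={$,b,c}  FOLLOW(A)={$,b,c}  FOLLOW(B)={$,b,c}  FOLLOW(C)={$,b,c}
pass 2: — fixpoint
  FOLLOW(S)={$,b,c}  FOLLOW(A)={$,b,c}  FOLLOW(B)={$,b,c}  FOLLOW(C)={$,b,c}

FOLLOW(S) = ["$", "b", "c"]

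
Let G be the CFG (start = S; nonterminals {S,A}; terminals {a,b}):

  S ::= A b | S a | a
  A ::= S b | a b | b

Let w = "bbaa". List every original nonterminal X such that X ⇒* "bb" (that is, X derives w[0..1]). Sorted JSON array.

CNF form of G:
  S -> A T0 | S T1 | a
  A -> S T0 | T1 T0 | b
  T0 -> b
  T1 -> a

Fill CYK table bottom-up (cells [i..j] with 0 ≤ i ≤ j ≤ 1 only):
  [0..0]={A,T0}  "b"  orig:{A}
  [1..1]={A,T0}  "b"  orig:{A}
  [0..1]={S}  "bb"

Original NTs in T[0,1] deriving "bb": ["S"]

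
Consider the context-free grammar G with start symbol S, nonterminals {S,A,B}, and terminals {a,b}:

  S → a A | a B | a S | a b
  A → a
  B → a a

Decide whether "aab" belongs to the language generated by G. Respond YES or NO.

Convert to CNF:
  S -> T0 A | T0 B | T0 S | T0 T1
  A -> a
  B -> T0 T0
  T0 -> a
  T1 -> b

CYK fill:
  [0..0]={A,T0}  "a"  orig:{A}
  [1..1]={A,T0}  "a"  orig:{A}
  [2..2]={T1}  "b"  orig:{}
  [0..1]={B,S}  "aa"
  [1..2]={S}  "ab"
  [0..2]={S}  "aab"

S ∈ T[0,2] ⇒ YES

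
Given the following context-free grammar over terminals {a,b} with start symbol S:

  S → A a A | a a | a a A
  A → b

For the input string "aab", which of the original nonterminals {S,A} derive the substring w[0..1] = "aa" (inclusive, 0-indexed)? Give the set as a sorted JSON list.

CNF form of G:
  S -> A X1 | T0 T0 | T0 X2
  A -> b
  T0 -> a
  X1 -> T0 A
  X2 -> T0 A

Fill CYK table bottom-up (cells [i..j] with 0 ≤ i ≤ j ≤ 1 only):
  T[0,0] 'a' = {T0}  orig:{}
  T[1,1] 'a' = {T0}  orig:{}
  T[0,1] 'aa' = {S}

Original NTs in T[0,1] deriving "aa": ["S"]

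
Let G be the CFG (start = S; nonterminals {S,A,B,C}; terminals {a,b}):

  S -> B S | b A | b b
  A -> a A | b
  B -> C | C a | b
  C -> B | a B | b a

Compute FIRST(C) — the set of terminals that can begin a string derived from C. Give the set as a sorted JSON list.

FIRST iteration:
round 1:
  A via A→a A: +{a}
  A via A→b: +{b}
  B via B→b: +{b}
  C via C→B: +{b}
  C via C→a B: +{a}
  S via S→B S: +{b}
  FIRST(S)={b}  FIRST(A)={a,b}  FIRST(B)={b}  FIRST(C)={a,b}
round 2:
  B via B→C: +{a}
  S via S→B S: +{a}
  FIRST(S)={a,b}  FIRST(A)={a,b}  FIRST(B)={a,b}  FIRST(C)={a,b}
round 3: (no change)
  FIRST(S)={a,b}  FIRST(A)={a,b}  FIRST(B)={a,b}  FIRST(C)={a,b}

FIRST(C) = ["a", "b"]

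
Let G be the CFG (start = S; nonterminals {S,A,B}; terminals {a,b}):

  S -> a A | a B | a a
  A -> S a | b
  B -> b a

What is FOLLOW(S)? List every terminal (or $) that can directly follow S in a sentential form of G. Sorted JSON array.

FIRST sets, iterate to fixpoint:
iter 1:
  A via A→b: +{b}
  B via B→b a: +{b}
  S via S→a A: +{a}
  FIRST[S]={a}  FIRST[A]={b}  FIRST[B]={b}
iter 2:
  A via A→S a: +{a}
  FIRST[S]={a}  FIRST[A]={a,b}  FIRST[B]={b}
iter 3: — fixpoint
  FIRST[S]={a}  FIRST[A]={a,b}  FIRST[B]={b}

FOLLOW sets:
FOLLOW(S) := {$}
[1]
  A→S a: FOLLOW(S) ⊇ FIRST(a) = {a}; new: +{a}
  S→a A: FOLLOW(A) ⊇ FOLLOW(S) ⊇ {$,a}; new: +{$,a}
  S→a B: FOLLOW(B) ⊇ FOLLOW(S) ⊇ {$,a}; new: +{$,a}
  S: {$,a}  A: {$,a}  B: {$,a}
[2] (no change)
  S: {$,a}  A: {$,a}  B: {$,a}

FOLLOW(S) = ["$", "a"]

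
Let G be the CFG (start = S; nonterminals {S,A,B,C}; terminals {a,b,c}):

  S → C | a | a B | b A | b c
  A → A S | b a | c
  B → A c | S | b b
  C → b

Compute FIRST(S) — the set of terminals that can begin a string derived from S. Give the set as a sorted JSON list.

Compute FIRST by fixpoint:
iter 1:
  A via A→b a: +{b}
  A via A→c: +{c}
  B via B→A c: +{b,c}
  C via C→b: +{b}
  S via S→C: +{b}
  S via S→a: +{a}
  FIRST[S]={a,b}  FIRST[A]={b,c}  FIRST[B]={b,c}  FIRST[C]={b}
iter 2:
  B via B→S: +{a}
  FIRST[S]={a,b}  FIRST[A]={b,c}  FIRST[B]={a,b,c}  FIRST[C]={b}
iter 3: done
  FIRST[S]={a,b}  FIRST[A]={b,c}  FIRST[B]={a,b,c}  FIRST[C]={b}

FIRST(S) = ["a", "b"]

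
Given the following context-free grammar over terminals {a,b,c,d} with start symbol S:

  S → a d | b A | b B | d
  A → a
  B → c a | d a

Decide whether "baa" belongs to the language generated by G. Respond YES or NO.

CNF form of G:
  S -> T1 T2 | T3 A | T3 B | d
  A -> a
  B -> T0 T1 | T2 T1
  T0 -> c
  T1 -> a
  T2 -> d
  T3 -> b

CYK table (by increasing span):
  cell(0,0) b: {T3}  orig:{}
  cell(1,1) a: {A,T1}  orig:{A}
  cell(2,2) a: {A,T1}  orig:{A}
  cell(0,1) ba: {S}
  cell(1,2) aa: ∅
  cell(0,2) baa: ∅

S ∉ T[0,2] ⇒ NO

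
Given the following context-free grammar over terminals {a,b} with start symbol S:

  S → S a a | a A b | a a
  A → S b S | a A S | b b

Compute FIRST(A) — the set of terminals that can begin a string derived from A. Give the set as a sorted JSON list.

Compute FIRST by fixpoint:
pass 1:
  A via A→a A S: +{a}
  A via A→b b: +{b}
  S via S→a A b: +{a}
  FIRST(S)={a}  FIRST(A)={a,b}
pass 2: (stable)
  FIRST(S)={a}  FIRST(A)={a,b}

FIRST(A) = ["a", "b"]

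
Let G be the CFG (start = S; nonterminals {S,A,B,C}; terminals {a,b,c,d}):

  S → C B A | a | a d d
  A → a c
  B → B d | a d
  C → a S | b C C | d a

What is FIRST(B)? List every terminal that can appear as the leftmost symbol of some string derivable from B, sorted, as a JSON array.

FIRST sets, iterate to fixpoint:
pass 1:
  A via A→a c: +{a}
  B via B→a d: +{a}
  C via C→a S: +{a}
  C via C→b C C: +{b}
  C via C→d a: +{d}
  S via S→C B A: +{a,b,d}
  FIRST[S]={a,b,d}  FIRST[A]={a}  FIRST[B]={a}  FIRST[C]={a,b,d}
pass 2: — fixpoint
  FIRST[S]={a,b,d}  FIRST[A]={a}  FIRST[B]={a}  FIRST[C]={a,b,d}

FIRST(B) = ["a"]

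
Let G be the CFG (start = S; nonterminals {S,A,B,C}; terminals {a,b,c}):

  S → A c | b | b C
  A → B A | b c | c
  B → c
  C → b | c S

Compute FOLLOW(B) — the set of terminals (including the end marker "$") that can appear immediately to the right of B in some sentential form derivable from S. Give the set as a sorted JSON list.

FIRST iteration:
iter 1:
  A via A→b c: +{b}
  A via A→c: +{c}
  B via B→c: +{c}
  C via C→b: +{b}
  C via C→c S: +{c}
  S via S→A c: +{b,c}
  FIRST(S)={b,c}  FIRST(A)={b,c}  FIRST(B)={c}  FIRST(C)={b,c}
iter 2: (no change)
  FIRST(S)={b,c}  FIRST(A)={b,c}  FIRST(B)={c}  FIRST(C)={b,c}

Compute FOLLOW by fixpoint:
initialize: $ ∈ FOLLOW(S)
iter 1:
  A→B A: FOLLOW(B) ⊇ FIRST(A) = {b,c}; new: +{b,c}
  S→A c: FOLLOW(A) ⊇ FIRST(c) = {c}; new: +{c}
  S→b C: FOLLOW(C) ⊇ FOLLOW(S) ⊇ {$}; new: +{$}
  S: {$}  A: {c}  B: {b,c}  C: {$}
iter 2: (stable)
  S: {$}  A: {c}  B: {b,c}  C: {$}

FOLLOW(B) = ["b", "c"]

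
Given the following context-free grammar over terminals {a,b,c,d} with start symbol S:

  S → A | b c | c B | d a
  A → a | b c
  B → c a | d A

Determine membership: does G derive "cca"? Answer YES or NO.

Convert to CNF:
  S -> T0 T1 | T1 B | T3 T2 | a
  A -> T0 T1 | a
  B -> T1 T2 | T3 A
  T0 -> b
  T1 -> c
  T2 -> a
  T3 -> d

CYK table (by increasing span):
  T[0,0] 'c' = {T1}  orig:{}
  T[1,1] 'c' = {T1}  orig:{}
  T[2,2] 'a' = {A,S,T2}  orig:{A,S}
  T[0,1] 'cc' = ∅
  T[1,2] 'ca' = {B}
  T[0,2] 'cca' = {S}

S ∈ T[0,2] ⇒ YES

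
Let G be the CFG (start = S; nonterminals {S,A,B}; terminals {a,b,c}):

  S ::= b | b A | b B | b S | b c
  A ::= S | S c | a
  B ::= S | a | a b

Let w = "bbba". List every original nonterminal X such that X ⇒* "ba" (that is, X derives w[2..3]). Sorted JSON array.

CNF form of G:
  S -> T1 A | T1 B | T1 S | T1 T0 | b
  A -> S T0 | T1 A | T1 B | T1 S | T1 T0 | a | b
  B -> T1 A | T1 B | T1 S | T1 T0 | T2 T1 | a | b
  T0 -> c
  T1 -> b
  T2 -> a

Fill CYK table bottom-up, restricted to cells inside w[2..3]:
  cell(2,2) b: {A,B,S,T1}  orig:{A,B,S}
  cell(3,3) a: {A,B,T2}  orig:{A,B}
  cell(2,3) ba: {A,B,S}

Original NTs in T[2,3] deriving "ba": ["A", "B", "S"]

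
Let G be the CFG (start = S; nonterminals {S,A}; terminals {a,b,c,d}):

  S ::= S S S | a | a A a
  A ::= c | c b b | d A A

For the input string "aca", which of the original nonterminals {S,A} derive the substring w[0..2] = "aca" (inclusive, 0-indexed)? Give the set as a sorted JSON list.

Convert to CNF:
  S -> S X6 | T3 X7 | a
  A -> T0 X4 | T2 X5 | c
  T0 -> c
  T1 -> b
  T2 -> d
  T3 -> a
  X4 -> T1 T1
  X5 -> A A
  X6 -> S S
  X7 -> A T3

Fill CYK table bottom-up — only the sub-triangle for w[0..2]:
  cell(0,0) a: {S,T3}  orig:{S}
  cell(1,1) c: {A,T0}  orig:{A}
  cell(2,2) a: {S,T3}  orig:{S}
  cell(0,1) ac: ∅
  cell(1,2) ca: {X7}  orig:{}
  cell(0,2) aca: {S}

Original NTs in T[0,2] deriving "aca": ["S"]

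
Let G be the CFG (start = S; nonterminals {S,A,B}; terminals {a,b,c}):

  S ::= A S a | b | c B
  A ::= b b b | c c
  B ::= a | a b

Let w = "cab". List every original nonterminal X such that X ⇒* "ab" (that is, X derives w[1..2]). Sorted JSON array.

Convert to CNF:
  S -> A X4 | T1 B | b
  A -> T0 X3 | T1 T1
  B -> T2 T0 | a
  T0 -> b
  T1 -> c
  T2 -> a
  X3 -> T0 T0
  X4 -> S T2

CYK table (by increasing span), restricted to cells inside w[1..2]:
  T[1,1] 'a' = {B,T2}  orig:{B}
  T[2,2] 'b' = {S,T0}  orig:{S}
  T[1,2] 'ab' = {B}

Original NTs in T[1,2] deriving "ab": ["B"]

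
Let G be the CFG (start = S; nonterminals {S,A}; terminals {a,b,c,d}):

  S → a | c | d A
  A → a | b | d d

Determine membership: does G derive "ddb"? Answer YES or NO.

Convert to CNF:
  S -> T0 A | a | c
  A -> T0 T0 | a | b
  T0 -> d

CYK table (by increasing span):
  T[0,0] 'd' = {T0}  orig:{}
  T[1,1] 'd' = {T0}  orig:{}
  T[2,2] 'b' = {A}
  T[0,1] 'dd' = {A}
  T[1,2] 'db' = {S}
  T[0,2] 'ddb' = ∅

S ∉ T[0,2] ⇒ NO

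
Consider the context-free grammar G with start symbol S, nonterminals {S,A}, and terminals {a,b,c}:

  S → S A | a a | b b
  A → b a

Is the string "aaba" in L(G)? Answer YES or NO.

Convert to CNF:
  S -> S A | T0 T0 | T1 T1
  A -> T0 T1
  T0 -> b
  T1 -> a

CYK table (by increasing span):
  [0..0]={T1}  "a"  orig:{}
  [1..1]={T1}  "a"  orig:{}
  [2..2]={T0}  "b"  orig:{}
  [3..3]={T1}  "a"  orig:{}
  [0..1]={S}  "aa"
  [1..2]=∅  "ab"
  [2..3]={A}  "ba"
  [0..2]=∅  "aab"
  [1..3]=∅  "aba"
  [0..3]={S}  "aaba"

S ∈ T[0,3] ⇒ YES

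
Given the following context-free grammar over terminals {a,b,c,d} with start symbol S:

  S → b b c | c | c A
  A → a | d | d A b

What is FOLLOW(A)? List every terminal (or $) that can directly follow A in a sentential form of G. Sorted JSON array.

FIRST sets, iterate to fixpoint:
pass 1:
  A via A→a: +{a}
  A via A→d: +{d}
  S via S→b b c: +{b}
  S via S→c: +{c}
  FIRST(S)={b,c}  FIRST(A)={a,d}
pass 2: done
  FIRST(S)={b,c}  FIRST(A)={a,d}

Compute FOLLOW by fixpoint:
seed FOLLOW(S) with $
round 1:
  A→d A b: FOLLOW(A) ⊇ FIRST(b) = {b}; new: +{b}
  S→c A: FOLLOW(A) ⊇ FOLLOW(S) ⊇ {$}; new: +{$}
  FOLLOW[S]={$}  FOLLOW[A]={$,b}
round 2: (stable)
  FOLLOW[S]={$}  FOLLOW[A]={$,b}

FOLLOW(A) = ["$", "b"]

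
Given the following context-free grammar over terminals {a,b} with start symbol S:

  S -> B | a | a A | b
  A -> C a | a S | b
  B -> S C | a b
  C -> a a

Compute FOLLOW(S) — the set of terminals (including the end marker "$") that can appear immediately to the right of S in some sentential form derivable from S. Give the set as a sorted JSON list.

FIRST iteration:
iter 1:
  A via A→a S: +{a}
  A via A→b: +{b}
  B via B→a b: +{a}
  C via C→a a: +{a}
  S via S→B: +{a}
  S via S→b: +{b}
  S: {a,b}  A: {a,b}  B: {a}  C: {a}
iter 2:
  B via B→S C: +{b}
  S: {a,b}  A: {a,b}  B: {a,b}  C: {a}
iter 3: (stable)
  S: {a,b}  A: {a,b}  B: {a,b}  C: {a}

Compute FOLLOW by fixpoint:
initialize: $ ∈ FOLLOW(S)
iter 1:
  A→C a: FOLLOW(C) ⊇ FIRST(a) = {a}; new: +{a}
  B→S C: FOLLOW(S) ⊇ FIRST(C) = {a}; new: +{a}
  S→B: FOLLOW(B) ⊇ FOLLOW(S) ⊇ {$,a}; new: +{$,a}
  S→a A: FOLLOW(A) ⊇ FOLLOW(S) ⊇ {$,a}; new: +{$,a}
  FOLLOW(S)={$,a}  FOLLOW(A)={$,a}  FOLLOW(B)={$,a}  FOLLOW(C)={a}
iter 2:
  B→S C: FOLLOW(C) ⊇ FOLLOW(B) ⊇ {$,a}; new: +{$}
  FOLLOW(S)={$,a}  FOLLOW(A)={$,a}  FOLLOW(B)={$,a}  FOLLOW(C)={$,a}
iter 3: — fixpoint
  FOLLOW(S)={$,a}  FOLLOW(A)={$,a}  FOLLOW(B)={$,a}  FOLLOW(C)={$,a}

FOLLOW(S) = ["$", "a"]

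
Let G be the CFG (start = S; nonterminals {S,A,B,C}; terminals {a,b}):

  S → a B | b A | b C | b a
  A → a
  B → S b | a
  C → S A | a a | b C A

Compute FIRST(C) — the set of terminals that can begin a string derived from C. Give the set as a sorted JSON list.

FIRST iteration:
round 1:
  A via A→a: +{a}
  B via B→a: +{a}
  C via C→a a: +{a}
  C via C→b C A: +{b}
  S via S→a B: +{a}
  S via S→b A: +{b}
  FIRST[S]={a,b}  FIRST[A]={a}  FIRST[B]={a}  FIRST[C]={a,b}
round 2:
  B via B→S b: +{b}
  FIRST[S]={a,b}  FIRST[A]={a}  FIRST[B]={a,b}  FIRST[C]={a,b}
round 3: done
  FIRST[S]={a,b}  FIRST[A]={a}  FIRST[B]={a,b}  FIRST[C]={a,b}

FIRST(C) = ["a", "b"]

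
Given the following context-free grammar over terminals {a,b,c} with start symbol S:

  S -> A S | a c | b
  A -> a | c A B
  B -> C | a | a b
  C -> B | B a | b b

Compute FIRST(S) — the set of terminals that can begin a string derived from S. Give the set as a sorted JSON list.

Compute FIRST by fixpoint:
[1]
  A via A→a: +{a}
  A via A→c A B: +{c}
  B via B→a: +{a}
  C via C→B: +{a}
  C via C→b b: +{b}
  S via S→A S: +{a,c}
  S via S→b: +{b}
  FIRST(S)={a,b,c}  FIRST(A)={a,c}  FIRST(B)={a}  FIRST(C)={a,b}
[2]
  B via B→C: +{b}
  FIRST(S)={a,b,c}  FIRST(A)={a,c}  FIRST(B)={a,b}  FIRST(C)={a,b}
[3] (no change)
  FIRST(S)={a,b,c}  FIRST(A)={a,c}  FIRST(B)={a,b}  FIRST(C)={a,b}

FIRST(S) = ["a", "b", "c"]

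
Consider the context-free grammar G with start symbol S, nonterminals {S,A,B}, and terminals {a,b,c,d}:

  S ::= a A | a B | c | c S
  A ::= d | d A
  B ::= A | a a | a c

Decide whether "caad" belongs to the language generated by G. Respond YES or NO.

CNF form of G:
  S -> T1 A | T1 B | T2 S | c
  A -> T0 A | d
  B -> T0 A | T1 T1 | T1 T2 | d
  T0 -> d
  T1 -> a
  T2 -> c

CYK table (by increasing span):
  cell(0,0) c: {S,T2}  orig:{S}
  cell(1,1) a: {T1}  orig:{}
  cell(2,2) a: {T1}  orig:{}
  cell(3,3) d: {A,B,T0}  orig:{A,B}
  cell(0,1) ca: ∅
  cell(1,2) aa: {B}
  cell(2,3) ad: {S}
  cell(0,2) caa: ∅
  cell(1,3) aad: ∅
  cell(0,3) caad: ∅

S ∉ T[0,3] ⇒ NO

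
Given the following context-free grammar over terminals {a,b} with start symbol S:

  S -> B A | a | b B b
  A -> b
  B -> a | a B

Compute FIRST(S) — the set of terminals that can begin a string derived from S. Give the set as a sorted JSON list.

Compute FIRST by fixpoint:
[1]
  A via A→b: +{b}
  B via B→a: +{a}
  S via S→B A: +{a}
  S via S→b B b: +{b}
  FIRST(S)={a,b}  FIRST(A)={b}  FIRST(B)={a}
[2] — fixpoint
  FIRST(S)={a,b}  FIRST(A)={b}  FIRST(B)={a}

FIRST(S) = ["a", "b"]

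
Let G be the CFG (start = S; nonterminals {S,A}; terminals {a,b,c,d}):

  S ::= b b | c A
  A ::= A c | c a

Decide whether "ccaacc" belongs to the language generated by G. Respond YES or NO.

Convert to CNF:
  S -> T0 A | T2 T2
  A -> A T0 | T0 T1
  T0 -> c
  T1 -> a
  T2 -> b

CYK fill:
  cell(0,0) c: {T0}  orig:{}
  cell(1,1) c: {T0}  orig:{}
  cell(2,2) a: {T1}  orig:{}
  cell(3,3) a: {T1}  orig:{}
  cell(4,4) c: {T0}  orig:{}
  cell(5,5) c: {T0}  orig:{}
  cell(0,1) cc: ∅
  cell(1,2) ca: {A}
  cell(2,3) aa: ∅
  cell(3,4) ac: ∅
  cell(4,5) cc: ∅
  cell(0,2) cca: {S}
  cell(1,3) caa: ∅
  cell(2,4) aac: ∅
  cell(3,5) acc: ∅
  cell(0,3) ccaa: ∅
  cell(1,4) caac: ∅
  cell(2,5) aacc: ∅
  cell(0,4) ccaac: ∅
  cell(1,5) caacc: ∅
  cell(0,5) ccaacc: ∅

S ∉ T[0,5] ⇒ NO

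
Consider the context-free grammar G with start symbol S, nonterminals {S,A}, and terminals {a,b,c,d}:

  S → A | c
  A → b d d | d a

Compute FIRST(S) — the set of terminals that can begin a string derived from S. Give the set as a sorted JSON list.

Compute FIRST by fixpoint:
round 1:
  A via A→b d d: +{b}
  A via A→d a: +{d}
  S via S→A: +{b,d}
  S via S→c: +{c}
  S: {b,c,d}  A: {b,d}
round 2: done
  S: {b,c,d}  A: {b,d}

FIRST(S) = ["b", "c", "d"]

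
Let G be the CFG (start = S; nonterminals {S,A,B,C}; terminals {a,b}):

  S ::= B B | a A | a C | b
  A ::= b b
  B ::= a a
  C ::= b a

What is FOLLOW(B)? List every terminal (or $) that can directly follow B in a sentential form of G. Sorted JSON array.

Compute FIRST by fixpoint:
pass 1:
  A via A→b b: +{b}
  B via B→a a: +{a}
  C via C→b a: +{b}
  S via S→B B: +{a}
  S via S→b: +{b}
  FIRST(S)={a,b}  FIRST(A)={b}  FIRST(B)={a}  FIRST(C)={b}
pass 2: (no change)
  FIRST(S)={a,b}  FIRST(A)={b}  FIRST(B)={a}  FIRST(C)={b}

FOLLOW iteration:
initialize: $ ∈ FOLLOW(S)
pass 1:
  S→B B: FOLLOW(B) ⊇ FIRST(B) = {a}; new: +{a}
  S→B B: FOLLOW(B) ⊇ FOLLOW(S) ⊇ {$}; new: +{$}
  S→a A: FOLLOW(A) ⊇ FOLLOW(S) ⊇ {$}; new: +{$}
  S→a C: FOLLOW(C) ⊇ FOLLOW(S) ⊇ {$}; new: +{$}
  S: {$}  A: {$}  B: {$,a}  C: {$}
pass 2: done
  S: {$}  A: {$}  B: {$,a}  C: {$}

FOLLOW(B) = ["$", "a"]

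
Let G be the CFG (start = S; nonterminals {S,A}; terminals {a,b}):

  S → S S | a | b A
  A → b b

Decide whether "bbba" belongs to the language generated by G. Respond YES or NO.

CNF form of G:
  S -> S S | T0 A | a
  A -> T0 T0
  T0 -> b

CYK fill:
  T[0,0] 'b' = {T0}  orig:{}
  T[1,1] 'b' = {T0}  orig:{}
  T[2,2] 'b' = {T0}  orig:{}
  T[3,3] 'a' = {S}
  T[0,1] 'bb' = {A}
  T[1,2] 'bb' = {A}
  T[2,3] 'ba' = ∅
  T[0,2] 'bbb' = {S}
  T[1,3] 'bba' = ∅
  T[0,3] 'bbba' = {S}

S ∈ T[0,3] ⇒ YES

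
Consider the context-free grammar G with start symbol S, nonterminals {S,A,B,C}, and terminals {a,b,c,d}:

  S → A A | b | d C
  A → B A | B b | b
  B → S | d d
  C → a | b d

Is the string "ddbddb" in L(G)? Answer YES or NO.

CNF form of G:
  S -> A A | T1 C | b
  A -> B A | B T0 | b
  B -> A A | T1 C | T1 T1 | b
  C -> T0 T1 | a
  T0 -> b
  T1 -> d

CYK table (by increasing span):
  T[0,0] 'd' = {T1}  orig:{}
  T[1,1] 'd' = {T1}  orig:{}
  T[2,2] 'b' = {A,B,S,T0}  orig:{A,B,S}
  T[3,3] 'd' = {T1}  orig:{}
  T[4,4] 'd' = {T1}  orig:{}
  T[5,5] 'b' = {A,B,S,T0}  orig:{A,B,S}
  T[0,1] 'dd' = {B}
  T[1,2] 'db' = ∅
  T[2,3] 'bd' = {C}
  T[3,4] 'dd' = {B}
  T[4,5] 'db' = ∅
  T[0,2] 'ddb' = {A}
  T[1,3] 'dbd' = {B,S}
  T[2,4] 'bdd' = ∅
  T[3,5] 'ddb' = {A}
  T[0,3] 'ddbd' = ∅
  T[1,4] 'dbdd' = ∅
  T[2,5] 'bddb' = {A,B,S}
  T[0,4] 'ddbdd' = ∅
  T[1,5] 'dbddb' = ∅
  T[0,5] 'ddbddb' = {A,B,S}

S ∈ T[0,5] ⇒ YES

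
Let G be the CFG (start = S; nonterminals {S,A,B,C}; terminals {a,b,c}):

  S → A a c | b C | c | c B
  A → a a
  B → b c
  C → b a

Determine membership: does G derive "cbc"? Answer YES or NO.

Convert to CNF:
  S -> A X3 | T1 C | T2 B | c
  A -> T0 T0
  B -> T1 T2
  C -> T1 T0
  T0 -> a
  T1 -> b
  T2 -> c
  X3 -> T0 T2

CYK fill:
  cell(0,0) c: {S,T2}  orig:{S}
  cell(1,1) b: {T1}  orig:{}
  cell(2,2) c: {S,T2}  orig:{S}
  cell(0,1) cb: ∅
  cell(1,2) bc: {B}
  cell(0,2) cbc: {S}

S ∈ T[0,2] ⇒ YES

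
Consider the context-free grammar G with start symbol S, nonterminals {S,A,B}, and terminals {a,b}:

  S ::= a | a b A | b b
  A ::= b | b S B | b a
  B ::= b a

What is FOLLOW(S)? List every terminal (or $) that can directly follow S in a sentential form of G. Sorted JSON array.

FIRST sets, iterate to fixpoint:
iter 1:
  A via A→b: +{b}
  B via B→b a: +{b}
  S via S→a: +{a}
  S via S→b b: +{b}
  FIRST[S]={a,b}  FIRST[A]={b}  FIRST[B]={b}
iter 2: (no change)
  FIRST[S]={a,b}  FIRST[A]={b}  FIRST[B]={b}

Compute FOLLOW by fixpoint:
FOLLOW(S) := {$}
pass 1:
  A→b S B: FOLLOW(S) ⊇ FIRST(B) = {b}; new: +{b}
  S→a b A: FOLLOW(A) ⊇ FOLLOW(S) ⊇ {$,b}; new: +{$,b}
  S: {$,b}  A: {$,b}  B: {}
pass 2:
  A→b S B: FOLLOW(B) ⊇ FOLLOW(A) ⊇ {$,b}; new: +{$,b}
  S: {$,b}  A: {$,b}  B: {$,b}
pass 3: — fixpoint
  S: {$,b}  A: {$,b}  B: {$,b}

FOLLOW(S) = ["$", "b"]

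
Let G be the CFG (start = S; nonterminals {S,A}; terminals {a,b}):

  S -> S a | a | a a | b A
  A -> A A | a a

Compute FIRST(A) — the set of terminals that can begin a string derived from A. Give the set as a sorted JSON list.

FIRST iteration:
pass 1:
  A via A→a a: +{a}
  S via S→a: +{a}
  S via S→b A: +{b}
  S: {a,b}  A: {a}
pass 2: (no change)
  S: {a,b}  A: {a}

FIRST(A) = ["a"]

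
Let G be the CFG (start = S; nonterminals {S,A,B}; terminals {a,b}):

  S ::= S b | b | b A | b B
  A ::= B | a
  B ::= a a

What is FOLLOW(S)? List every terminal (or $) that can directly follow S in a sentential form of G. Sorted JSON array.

FIRST sets, iterate to fixpoint:
[1]
  A via A→a: +{a}
  B via B→a a: +{a}
  S via S→b: +{b}
  FIRST[S]={b}  FIRST[A]={a}  FIRST[B]={a}
[2] — fixpoint
  FIRST[S]={b}  FIRST[A]={a}  FIRST[B]={a}

Compute FOLLOW by fixpoint:
initialize: $ ∈ FOLLOW(S)
iter 1:
  S→S b: FOLLOW(S) ⊇ FIRST(b) = {b}; new: +{b}
  S→b A: FOLLOW(A) ⊇ FOLLOW(S) ⊇ {$,b}; new: +{$,b}
  S→b B: FOLLOW(B) ⊇ FOLLOW(S) ⊇ {$,b}; new: +{$,b}
  FOLLOW[S]={$,b}  FOLLOW[A]={$,b}  FOLLOW[B]={$,b}
iter 2: (stable)
  FOLLOW[S]={$,b}  FOLLOW[A]={$,b}  FOLLOW[B]={$,b}

FOLLOW(S) = ["$", "b"]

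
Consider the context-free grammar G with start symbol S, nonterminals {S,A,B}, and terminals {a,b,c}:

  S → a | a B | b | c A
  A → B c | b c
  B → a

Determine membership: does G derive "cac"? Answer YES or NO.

CNF form of G:
  S -> T0 A | T2 B | a | b
  A -> B T0 | T1 T0
  B -> a
  T0 -> c
  T1 -> b
  T2 -> a

Fill CYK table bottom-up:
  [0..0]={T0}  "c"  orig:{}
  [1..1]={B,S,T2}  "a"  orig:{B,S}
  [2..2]={T0}  "c"  orig:{}
  [0..1]=∅  "ca"
  [1..2]={A}  "ac"
  [0..2]={S}  "cac"

S ∈ T[0,2] ⇒ YES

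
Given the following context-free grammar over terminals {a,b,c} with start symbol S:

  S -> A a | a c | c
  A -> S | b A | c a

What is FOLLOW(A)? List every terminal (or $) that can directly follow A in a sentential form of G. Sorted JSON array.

FIRST iteration:
iter 1:
  A via A→b A: +{b}
  A via A→c a: +{c}
  S via S→A a: +{b,c}
  S via S→a c: +{a}
  FIRST(S)={a,b,c}  FIRST(A)={b,c}
iter 2:
  A via A→S: +{a}
  FIRST(S)={a,b,c}  FIRST(A)={a,b,c}
iter 3: done
  FIRST(S)={a,b,c}  FIRST(A)={a,b,c}

FOLLOW sets:
FOLLOW(S) := {$}
round 1:
  S→A a: FOLLOW(A) ⊇ FIRST(a) = {a}; new: +{a}
  FOLLOW[S]={$}  FOLLOW[A]={a}
round 2:
  A→S: FOLLOW(S) ⊇ FOLLOW(A) ⊇ {a}; new: +{a}
  FOLLOW[S]={$,a}  FOLLOW[A]={a}
round 3: (no change)
  FOLLOW[S]={$,a}  FOLLOW[A]={a}

FOLLOW(A) = ["a"]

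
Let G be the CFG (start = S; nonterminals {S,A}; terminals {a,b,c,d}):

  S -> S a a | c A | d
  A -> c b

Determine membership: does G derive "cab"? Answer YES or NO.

Convert to CNF:
  S -> S X3 | T0 A | d
  A -> T0 T1
  T0 -> c
  T1 -> b
  T2 -> a
  X3 -> T2 T2

CYK fill:
  T[0,0] 'c' = {T0}  orig:{}
  T[1,1] 'a' = {T2}  orig:{}
  T[2,2] 'b' = {T1}  orig:{}
  T[0,1] 'ca' = ∅
  T[1,2] 'ab' = ∅
  T[0,2] 'cab' = ∅

S ∉ T[0,2] ⇒ NO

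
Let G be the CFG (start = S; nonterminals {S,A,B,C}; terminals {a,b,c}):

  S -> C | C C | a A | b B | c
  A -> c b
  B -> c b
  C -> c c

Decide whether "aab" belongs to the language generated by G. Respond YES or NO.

Convert to CNF:
  S -> C C | T0 T0 | T1 B | T2 A | c
  A -> T0 T1
  B -> T0 T1
  C -> T0 T0
  T0 -> c
  T1 -> b
  T2 -> a

CYK fill:
  cell(0,0) a: {T2}  orig:{}
  cell(1,1) a: {T2}  orig:{}
  cell(2,2) b: {T1}  orig:{}
  cell(0,1) aa: ∅
  cell(1,2) ab: ∅
  cell(0,2) aab: ∅

S ∉ T[0,2] ⇒ NO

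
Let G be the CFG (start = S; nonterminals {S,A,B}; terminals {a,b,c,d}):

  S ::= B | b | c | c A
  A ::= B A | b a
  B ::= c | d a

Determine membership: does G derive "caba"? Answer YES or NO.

Convert to CNF:
  S -> T2 T1 | T3 A | b | c
  A -> B A | T0 T1
  B -> T2 T1 | c
  T0 -> b
  T1 -> a
  T2 -> d
  T3 -> c

CYK table (by increasing span):
  cell(0,0) c: {B,S,T3}  orig:{B,S}
  cell(1,1) a: {T1}  orig:{}
  cell(2,2) b: {S,T0}  orig:{S}
  cell(3,3) a: {T1}  orig:{}
  cell(0,1) ca: ∅
  cell(1,2) ab: ∅
  cell(2,3) ba: {A}
  cell(0,2) cab: ∅
  cell(1,3) aba: ∅
  cell(0,3) caba: ∅

S ∉ T[0,3] ⇒ NO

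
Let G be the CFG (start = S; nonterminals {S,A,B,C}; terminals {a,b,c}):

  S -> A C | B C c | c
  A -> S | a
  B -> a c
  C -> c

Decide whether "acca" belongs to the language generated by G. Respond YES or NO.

CNF form of G:
  S -> A C | B X3 | c
  A -> A C | B X2 | a | c
  B -> T1 T0
  C -> c
  T0 -> c
  T1 -> a
  X2 -> C T0
  X3 -> C T0

Fill CYK table bottom-up:
  [0..0]={A,T1}  "a"  orig:{A}
  [1..1]={A,C,S,T0}  "c"  orig:{A,C,S}
  [2..2]={A,C,S,T0}  "c"  orig:{A,C,S}
  [3..3]={A,T1}  "a"  orig:{A}
  [0..1]={A,B,S}  "ac"
  [1..2]={A,S,X2,X3}  "cc"  orig:{A,S}
  [2..3]=∅  "ca"
  [0..2]={A,S}  "acc"
  [1..3]=∅  "cca"
  [0..3]=∅  "acca"

S ∉ T[0,3] ⇒ NO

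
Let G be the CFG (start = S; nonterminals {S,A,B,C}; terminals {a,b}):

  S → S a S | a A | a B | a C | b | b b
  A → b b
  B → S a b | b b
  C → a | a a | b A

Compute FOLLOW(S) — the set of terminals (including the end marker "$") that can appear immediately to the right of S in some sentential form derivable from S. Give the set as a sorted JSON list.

FIRST iteration:
round 1:
  A via A→b b: +{b}
  B via B→b b: +{b}
  C via C→a: +{a}
  C via C→b A: +{b}
  S via S→a A: +{a}
  S via S→b: +{b}
  FIRST(S)={a,b}  FIRST(A)={b}  FIRST(B)={b}  FIRST(C)={a,b}
round 2:
  B via B→S a b: +{a}
  FIRST(S)={a,b}  FIRST(A)={b}  FIRST(B)={a,b}  FIRST(C)={a,b}
round 3: (stable)
  FIRST(S)={a,b}  FIRST(A)={b}  FIRST(B)={a,b}  FIRST(C)={a,b}

Compute FOLLOW by fixpoint:
seed FOLLOW(S) with $
[1]
  B→S a b: FOLLOW(S) ⊇ FIRST(a) = {a}; new: +{a}
  S→a A: FOLLOW(A) ⊇ FOLLOW(S) ⊇ {$,a}; new: +{$,a}
  S→a B: FOLLOW(B) ⊇ FOLLOW(S) ⊇ {$,a}; new: +{$,a}
  S→a C: FOLLOW(C) ⊇ FOLLOW(S) ⊇ {$,a}; new: +{$,a}
  FOLLOW(S)={$,a}  FOLLOW(A)={$,a}  FOLLOW(B)={$,a}  FOLLOW(C)={$,a}
[2] done
  FOLLOW(S)={$,a}  FOLLOW(A)={$,a}  FOLLOW(B)={$,a}  FOLLOW(C)={$,a}

FOLLOW(S) = ["$", "a"]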